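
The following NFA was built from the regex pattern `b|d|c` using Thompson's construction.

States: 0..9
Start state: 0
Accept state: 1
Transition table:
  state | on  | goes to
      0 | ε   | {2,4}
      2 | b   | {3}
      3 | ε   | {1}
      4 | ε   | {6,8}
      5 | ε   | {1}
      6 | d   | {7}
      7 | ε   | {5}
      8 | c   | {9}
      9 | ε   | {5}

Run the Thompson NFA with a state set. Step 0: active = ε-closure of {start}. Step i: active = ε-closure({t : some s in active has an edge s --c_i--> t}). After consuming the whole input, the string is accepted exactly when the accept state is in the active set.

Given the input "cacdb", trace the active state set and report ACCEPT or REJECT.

start: ε-closure({0}) = {0,2,4,6,8}
'c' @ 1: {1,5,9}  ✓accept
'a' @ 2: {}  — dead — no transitions
rest 'cdb' ignored (set empty)
final: {}; accept 1 not in set

Answer: REJECT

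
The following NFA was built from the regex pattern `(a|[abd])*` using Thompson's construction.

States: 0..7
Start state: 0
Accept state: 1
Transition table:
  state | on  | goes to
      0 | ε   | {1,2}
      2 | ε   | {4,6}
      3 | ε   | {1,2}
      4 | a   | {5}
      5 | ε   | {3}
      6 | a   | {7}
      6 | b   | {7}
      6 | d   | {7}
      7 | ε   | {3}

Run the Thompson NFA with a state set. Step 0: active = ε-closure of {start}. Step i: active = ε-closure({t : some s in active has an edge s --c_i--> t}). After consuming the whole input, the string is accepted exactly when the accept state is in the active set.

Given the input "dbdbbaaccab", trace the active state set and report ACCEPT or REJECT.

Answer: REJECT

Steps:
S₀ = ε-closure({0}) = {0,1,2,4,6}
'd' @ 1: {1,2,3,4,6,7}  ✓accept
'b' @ 2: {1,2,3,4,6,7}  ✓accept
'd' @ 3: {1,2,3,4,6,7}  ✓accept
'b' @ 4: {1,2,3,4,6,7}  ✓accept
'b' @ 5: {1,2,3,4,6,7}  ✓accept
'a' @ 6: {1,2,3,4,5,6,7}  ✓accept
'a' @ 7: {1,2,3,4,5,6,7}  ✓accept
'c' @ 8: {}  — state set empty
rest 'cab' ignored (set empty)
final: {}; accept 1 not in set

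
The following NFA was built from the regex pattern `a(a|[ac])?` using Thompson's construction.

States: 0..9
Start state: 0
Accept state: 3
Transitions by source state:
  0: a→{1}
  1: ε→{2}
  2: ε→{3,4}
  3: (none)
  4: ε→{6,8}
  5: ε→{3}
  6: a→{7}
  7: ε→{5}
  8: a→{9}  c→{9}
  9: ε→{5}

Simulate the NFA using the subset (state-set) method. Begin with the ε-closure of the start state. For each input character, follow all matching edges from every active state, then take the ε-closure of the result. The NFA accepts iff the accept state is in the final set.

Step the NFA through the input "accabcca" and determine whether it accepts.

initial (ε-close {0}): {0}
'a' @ 1: {1,2,3,4,6,8}  [accepting]
'c' @ 2: {3,5,9}  [accepting]
'c' @ 3: {}  — dead — no transitions
rest 'abcca' ignored (set empty)
final: {}; accept 3 not in set

Answer: REJECT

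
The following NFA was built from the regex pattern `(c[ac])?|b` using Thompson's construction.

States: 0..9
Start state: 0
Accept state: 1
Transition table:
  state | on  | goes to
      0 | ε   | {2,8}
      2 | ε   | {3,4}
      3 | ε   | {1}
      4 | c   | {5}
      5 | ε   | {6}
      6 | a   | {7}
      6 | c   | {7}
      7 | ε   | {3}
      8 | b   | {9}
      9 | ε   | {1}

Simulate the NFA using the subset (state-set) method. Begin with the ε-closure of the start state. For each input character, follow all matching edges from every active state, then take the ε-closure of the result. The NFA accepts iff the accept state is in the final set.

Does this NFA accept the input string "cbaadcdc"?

Answer: REJECT

Trace:
start: ε-closure({0}) = {0,1,2,3,4,8}
'c' @ 1: {5,6}
'b' @ 2: {}  — state set empty
rest 'aadcdc' ignored (set empty)
end set {} — state 1 not in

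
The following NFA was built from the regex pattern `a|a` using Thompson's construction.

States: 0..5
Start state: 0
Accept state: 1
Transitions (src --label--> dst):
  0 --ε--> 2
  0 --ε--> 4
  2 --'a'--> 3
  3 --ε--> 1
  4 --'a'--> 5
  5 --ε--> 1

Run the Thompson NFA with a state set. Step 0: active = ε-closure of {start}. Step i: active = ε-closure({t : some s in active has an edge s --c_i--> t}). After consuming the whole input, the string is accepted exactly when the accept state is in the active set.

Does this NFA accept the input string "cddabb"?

S₀ = ε-closure({0}) = {0,2,4}
'c' @ 1: {}  — state set empty
rest 'ddabb' ignored (set empty)
after full input: {}  (accept=1 not in)

Answer: REJECT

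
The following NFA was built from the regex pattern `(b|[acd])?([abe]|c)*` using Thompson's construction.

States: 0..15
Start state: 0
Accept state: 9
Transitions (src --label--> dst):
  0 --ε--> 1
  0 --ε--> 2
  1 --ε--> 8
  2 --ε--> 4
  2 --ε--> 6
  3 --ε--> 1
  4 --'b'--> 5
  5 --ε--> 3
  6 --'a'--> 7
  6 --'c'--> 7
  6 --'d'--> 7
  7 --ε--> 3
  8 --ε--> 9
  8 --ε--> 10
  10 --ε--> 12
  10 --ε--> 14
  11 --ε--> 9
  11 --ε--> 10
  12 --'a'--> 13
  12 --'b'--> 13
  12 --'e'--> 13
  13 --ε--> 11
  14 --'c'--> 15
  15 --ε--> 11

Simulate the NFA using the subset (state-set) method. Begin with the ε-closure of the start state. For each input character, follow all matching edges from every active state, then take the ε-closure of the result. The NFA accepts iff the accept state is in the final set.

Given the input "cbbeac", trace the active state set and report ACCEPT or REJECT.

Answer: ACCEPT

Steps:
S₀ = ε-closure({0}) = {0,1,2,4,6,8,9,10,12,14}
'c' @ 1: {1,3,7,8,9,10,11,12,14,15}  [accepting]
'b' @ 2: {9,10,11,12,13,14}  [accepting]
'b' @ 3: {9,10,11,12,13,14}  [accepting]
'e' @ 4: {9,10,11,12,13,14}  [accepting]
'a' @ 5: {9,10,11,12,13,14}  [accepting]
'c' @ 6: {9,10,11,12,14,15}  [accepting]
after full input: {9,10,11,12,14,15}  (accept=9 in)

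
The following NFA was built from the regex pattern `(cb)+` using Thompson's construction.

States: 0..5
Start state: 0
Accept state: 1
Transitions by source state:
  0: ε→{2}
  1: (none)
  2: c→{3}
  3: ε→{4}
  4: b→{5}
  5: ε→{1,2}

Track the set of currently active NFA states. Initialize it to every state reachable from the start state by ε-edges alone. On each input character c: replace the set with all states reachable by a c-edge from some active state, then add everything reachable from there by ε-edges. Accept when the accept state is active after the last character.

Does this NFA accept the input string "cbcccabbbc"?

initial (ε-close {0}): {0,2}
'c' @ 1: {3,4}
'b' @ 2: {1,2,5}  [accepting]
'c' @ 3: {3,4}
'c' @ 4: {}  — dead — no transitions
rest 'cabbbc' ignored (set empty)
end set {} — state 1 not in

Answer: REJECT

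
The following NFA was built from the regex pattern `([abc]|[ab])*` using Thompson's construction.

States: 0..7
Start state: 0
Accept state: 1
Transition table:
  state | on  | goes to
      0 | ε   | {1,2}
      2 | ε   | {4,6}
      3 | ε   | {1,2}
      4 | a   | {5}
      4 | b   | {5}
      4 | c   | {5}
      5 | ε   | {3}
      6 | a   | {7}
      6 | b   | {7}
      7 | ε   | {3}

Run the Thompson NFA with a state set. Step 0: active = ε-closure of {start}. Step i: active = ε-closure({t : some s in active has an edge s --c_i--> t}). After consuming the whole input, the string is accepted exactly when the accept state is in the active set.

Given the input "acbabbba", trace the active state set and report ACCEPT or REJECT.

initial (ε-close {0}): {0,1,2,4,6}
'a' @ 1: {1,2,3,4,5,6,7}  (accept∈set)
'c' @ 2: {1,2,3,4,5,6}  (accept∈set)
'b' @ 3: {1,2,3,4,5,6,7}  (accept∈set)
'a' @ 4: {1,2,3,4,5,6,7}  (accept∈set)
'b' @ 5: {1,2,3,4,5,6,7}  (accept∈set)
'b' @ 6: {1,2,3,4,5,6,7}  (accept∈set)
'b' @ 7: {1,2,3,4,5,6,7}  (accept∈set)
'a' @ 8: {1,2,3,4,5,6,7}  (accept∈set)
final: {1,2,3,4,5,6,7}; accept 1 in set

Answer: ACCEPT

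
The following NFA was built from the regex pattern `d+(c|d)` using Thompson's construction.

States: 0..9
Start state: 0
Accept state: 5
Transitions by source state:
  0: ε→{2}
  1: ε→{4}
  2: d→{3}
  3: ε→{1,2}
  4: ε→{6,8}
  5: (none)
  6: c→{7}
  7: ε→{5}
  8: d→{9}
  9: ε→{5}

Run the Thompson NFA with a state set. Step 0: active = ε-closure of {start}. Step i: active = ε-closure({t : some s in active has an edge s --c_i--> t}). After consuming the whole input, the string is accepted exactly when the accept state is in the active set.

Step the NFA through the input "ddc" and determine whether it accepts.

initial (ε-close {0}): {0,2}
'd' @ 1: {1,2,3,4,6,8}
'd' @ 2: {1,2,3,4,5,6,8,9}  ✓accept
'c' @ 3: {5,7}  ✓accept
final: {5,7}; accept 5 in set

Answer: ACCEPT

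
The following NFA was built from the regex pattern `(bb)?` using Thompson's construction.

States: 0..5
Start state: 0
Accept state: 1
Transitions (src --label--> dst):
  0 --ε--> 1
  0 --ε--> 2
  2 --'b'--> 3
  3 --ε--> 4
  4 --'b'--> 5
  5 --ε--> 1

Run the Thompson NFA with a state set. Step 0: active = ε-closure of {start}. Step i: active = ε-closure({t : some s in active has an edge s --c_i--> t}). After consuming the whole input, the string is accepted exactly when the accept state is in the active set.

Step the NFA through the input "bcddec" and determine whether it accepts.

start: ε-closure({0}) = {0,1,2}
'b' @ 1: {3,4}
'c' @ 2: {}  — no active states
rest 'ddec' ignored (set empty)
final: {}; accept 1 not in set

Answer: REJECT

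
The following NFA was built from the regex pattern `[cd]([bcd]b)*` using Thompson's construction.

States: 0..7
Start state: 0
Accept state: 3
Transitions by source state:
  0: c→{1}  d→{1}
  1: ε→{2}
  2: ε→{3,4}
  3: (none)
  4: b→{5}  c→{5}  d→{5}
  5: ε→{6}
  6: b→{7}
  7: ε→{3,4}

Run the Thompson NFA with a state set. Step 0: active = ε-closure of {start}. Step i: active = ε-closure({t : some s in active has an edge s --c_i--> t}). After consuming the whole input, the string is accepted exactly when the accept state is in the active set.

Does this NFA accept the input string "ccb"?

Answer: ACCEPT

Trace:
initial (ε-close {0}): {0}
'c' @ 1: {1,2,3,4}  (accept∈set)
'c' @ 2: {5,6}
'b' @ 3: {3,4,7}  (accept∈set)
after full input: {3,4,7}  (accept=3 in)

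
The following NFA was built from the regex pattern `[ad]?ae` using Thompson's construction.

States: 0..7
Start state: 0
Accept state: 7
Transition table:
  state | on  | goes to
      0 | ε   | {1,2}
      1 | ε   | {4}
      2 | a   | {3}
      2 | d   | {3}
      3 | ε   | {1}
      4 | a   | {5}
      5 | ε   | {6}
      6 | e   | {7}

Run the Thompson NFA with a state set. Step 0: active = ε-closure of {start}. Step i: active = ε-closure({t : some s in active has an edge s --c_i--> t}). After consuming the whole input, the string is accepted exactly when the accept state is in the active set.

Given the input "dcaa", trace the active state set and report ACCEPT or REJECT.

Answer: REJECT

Trace:
initial (ε-close {0}): {0,1,2,4}
'd' @ 1: {1,3,4}
'c' @ 2: {}  — state set empty
rest 'aa' ignored (set empty)
after full input: {}  (accept=7 not in)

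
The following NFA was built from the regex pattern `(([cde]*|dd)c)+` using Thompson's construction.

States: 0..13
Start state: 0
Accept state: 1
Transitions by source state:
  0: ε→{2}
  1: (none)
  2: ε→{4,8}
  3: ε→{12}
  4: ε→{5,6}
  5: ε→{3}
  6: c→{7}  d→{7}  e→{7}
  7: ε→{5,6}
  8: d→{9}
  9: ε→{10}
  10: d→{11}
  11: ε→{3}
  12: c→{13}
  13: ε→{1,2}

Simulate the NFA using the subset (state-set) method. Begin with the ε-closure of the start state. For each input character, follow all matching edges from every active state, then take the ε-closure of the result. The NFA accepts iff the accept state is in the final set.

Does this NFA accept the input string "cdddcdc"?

Answer: ACCEPT

Derivation:
initial (ε-close {0}): {0,2,3,4,5,6,8,12}
'c' @ 1: {1,2,3,4,5,6,7,8,12,13}  (accept∈set)
'd' @ 2: {3,5,6,7,9,10,12}
'd' @ 3: {3,5,6,7,11,12}
'd' @ 4: {3,5,6,7,12}
'c' @ 5: {1,2,3,4,5,6,7,8,12,13}  (accept∈set)
'd' @ 6: {3,5,6,7,9,10,12}
'c' @ 7: {1,2,3,4,5,6,7,8,12,13}  (accept∈set)
end set {1,2,3,4,5,6,7,8,12,13} — state 1 in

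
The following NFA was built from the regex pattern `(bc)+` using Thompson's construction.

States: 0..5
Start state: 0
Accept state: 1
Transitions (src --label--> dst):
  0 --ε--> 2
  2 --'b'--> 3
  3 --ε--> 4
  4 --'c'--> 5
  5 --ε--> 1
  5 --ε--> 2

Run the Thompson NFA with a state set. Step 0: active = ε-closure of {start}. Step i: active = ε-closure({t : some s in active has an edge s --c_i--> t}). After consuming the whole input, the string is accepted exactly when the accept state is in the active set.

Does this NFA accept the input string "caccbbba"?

Answer: REJECT

Derivation:
S₀ = ε-closure({0}) = {0,2}
'c' @ 1: {}  — no active states
rest 'accbbba' ignored (set empty)
after full input: {}  (accept=1 not in)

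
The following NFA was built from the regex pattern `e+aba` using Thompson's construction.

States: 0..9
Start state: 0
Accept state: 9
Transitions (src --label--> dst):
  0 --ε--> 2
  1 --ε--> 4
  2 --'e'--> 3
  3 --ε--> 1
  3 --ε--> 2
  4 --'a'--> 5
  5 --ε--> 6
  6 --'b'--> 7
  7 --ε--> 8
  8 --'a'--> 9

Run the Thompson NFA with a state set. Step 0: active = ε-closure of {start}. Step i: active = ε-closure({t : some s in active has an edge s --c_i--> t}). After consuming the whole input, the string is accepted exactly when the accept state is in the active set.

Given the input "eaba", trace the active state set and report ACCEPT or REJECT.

S₀ = ε-closure({0}) = {0,2}
'e' @ 1: {1,2,3,4}
'a' @ 2: {5,6}
'b' @ 3: {7,8}
'a' @ 4: {9}  ✓accept
end set {9} — state 9 in

Answer: ACCEPT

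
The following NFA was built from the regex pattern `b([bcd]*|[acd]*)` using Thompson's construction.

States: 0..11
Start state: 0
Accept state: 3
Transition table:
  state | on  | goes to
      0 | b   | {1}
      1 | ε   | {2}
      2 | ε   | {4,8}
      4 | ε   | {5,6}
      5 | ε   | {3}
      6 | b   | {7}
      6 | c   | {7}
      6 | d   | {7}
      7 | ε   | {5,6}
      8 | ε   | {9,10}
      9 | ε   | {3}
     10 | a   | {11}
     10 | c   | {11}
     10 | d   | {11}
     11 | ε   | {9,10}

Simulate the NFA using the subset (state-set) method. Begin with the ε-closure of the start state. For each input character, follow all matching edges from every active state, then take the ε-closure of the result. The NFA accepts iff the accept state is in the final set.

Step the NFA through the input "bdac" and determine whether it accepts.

S₀ = ε-closure({0}) = {0}
'b' @ 1: {1,2,3,4,5,6,8,9,10}  [accepting]
'd' @ 2: {3,5,6,7,9,10,11}  [accepting]
'a' @ 3: {3,9,10,11}  [accepting]
'c' @ 4: {3,9,10,11}  [accepting]
final: {3,9,10,11}; accept 3 in set

Answer: ACCEPT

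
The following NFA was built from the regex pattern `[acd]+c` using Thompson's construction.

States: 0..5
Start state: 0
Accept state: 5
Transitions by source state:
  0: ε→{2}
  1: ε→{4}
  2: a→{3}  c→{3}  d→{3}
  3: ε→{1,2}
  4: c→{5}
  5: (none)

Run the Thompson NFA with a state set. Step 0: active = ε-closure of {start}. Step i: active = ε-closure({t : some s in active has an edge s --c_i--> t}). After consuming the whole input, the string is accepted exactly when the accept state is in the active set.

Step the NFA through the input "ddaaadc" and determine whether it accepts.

Answer: ACCEPT

Derivation:
initial (ε-close {0}): {0,2}
'd' @ 1: {1,2,3,4}
'd' @ 2: {1,2,3,4}
'a' @ 3: {1,2,3,4}
'a' @ 4: {1,2,3,4}
'a' @ 5: {1,2,3,4}
'd' @ 6: {1,2,3,4}
'c' @ 7: {1,2,3,4,5}  [accepting]
after full input: {1,2,3,4,5}  (accept=5 in)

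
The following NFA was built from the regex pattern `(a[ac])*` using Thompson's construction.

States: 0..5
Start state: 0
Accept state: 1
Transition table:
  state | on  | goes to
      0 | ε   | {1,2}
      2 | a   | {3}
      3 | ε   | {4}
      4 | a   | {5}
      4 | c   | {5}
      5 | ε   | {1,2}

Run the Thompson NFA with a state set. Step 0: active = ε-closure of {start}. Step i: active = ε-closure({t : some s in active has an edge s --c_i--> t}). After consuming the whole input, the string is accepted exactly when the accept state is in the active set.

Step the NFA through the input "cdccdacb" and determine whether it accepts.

Answer: REJECT

Derivation:
start: ε-closure({0}) = {0,1,2}
'c' @ 1: {}  — dead — no transitions
rest 'dccdacb' ignored (set empty)
end set {} — state 1 not in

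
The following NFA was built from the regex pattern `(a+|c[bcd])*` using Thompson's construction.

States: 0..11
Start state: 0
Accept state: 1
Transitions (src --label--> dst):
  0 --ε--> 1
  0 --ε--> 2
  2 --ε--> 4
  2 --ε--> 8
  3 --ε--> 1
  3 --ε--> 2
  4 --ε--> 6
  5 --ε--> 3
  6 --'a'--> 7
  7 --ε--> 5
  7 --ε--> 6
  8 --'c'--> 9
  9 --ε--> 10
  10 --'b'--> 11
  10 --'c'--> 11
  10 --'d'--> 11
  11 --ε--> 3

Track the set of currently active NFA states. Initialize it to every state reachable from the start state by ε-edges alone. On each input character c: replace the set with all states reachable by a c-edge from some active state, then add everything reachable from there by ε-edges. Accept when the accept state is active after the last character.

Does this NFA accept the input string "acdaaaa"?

initial (ε-close {0}): {0,1,2,4,6,8}
'a' @ 1: {1,2,3,4,5,6,7,8}  (accept∈set)
'c' @ 2: {9,10}
'd' @ 3: {1,2,3,4,6,8,11}  (accept∈set)
'a' @ 4: {1,2,3,4,5,6,7,8}  (accept∈set)
'a' @ 5: {1,2,3,4,5,6,7,8}  (accept∈set)
'a' @ 6: {1,2,3,4,5,6,7,8}  (accept∈set)
'a' @ 7: {1,2,3,4,5,6,7,8}  (accept∈set)
after full input: {1,2,3,4,5,6,7,8}  (accept=1 in)

Answer: ACCEPT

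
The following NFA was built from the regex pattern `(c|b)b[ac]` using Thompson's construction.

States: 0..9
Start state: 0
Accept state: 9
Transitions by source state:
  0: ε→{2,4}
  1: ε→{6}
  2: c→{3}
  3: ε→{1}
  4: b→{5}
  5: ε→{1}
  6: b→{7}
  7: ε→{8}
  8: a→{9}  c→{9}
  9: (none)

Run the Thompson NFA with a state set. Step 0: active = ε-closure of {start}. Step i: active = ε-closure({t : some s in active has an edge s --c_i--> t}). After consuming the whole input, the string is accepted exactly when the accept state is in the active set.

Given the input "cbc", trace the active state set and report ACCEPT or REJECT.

Answer: ACCEPT

Trace:
initial (ε-close {0}): {0,2,4}
'c' @ 1: {1,3,6}
'b' @ 2: {7,8}
'c' @ 3: {9}  [accepting]
final: {9}; accept 9 in set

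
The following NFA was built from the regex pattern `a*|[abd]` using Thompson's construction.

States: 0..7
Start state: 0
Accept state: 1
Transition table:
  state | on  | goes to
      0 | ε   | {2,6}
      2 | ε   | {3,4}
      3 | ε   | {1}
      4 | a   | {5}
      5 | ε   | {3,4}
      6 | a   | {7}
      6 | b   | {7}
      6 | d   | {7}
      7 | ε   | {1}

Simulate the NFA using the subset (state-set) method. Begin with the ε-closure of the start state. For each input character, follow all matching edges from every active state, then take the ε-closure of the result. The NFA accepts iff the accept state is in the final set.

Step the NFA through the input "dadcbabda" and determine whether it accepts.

Answer: REJECT

Trace:
initial (ε-close {0}): {0,1,2,3,4,6}
'd' @ 1: {1,7}  [accepting]
'a' @ 2: {}  — dead — no transitions
rest 'dcbabda' ignored (set empty)
end set {} — state 1 not in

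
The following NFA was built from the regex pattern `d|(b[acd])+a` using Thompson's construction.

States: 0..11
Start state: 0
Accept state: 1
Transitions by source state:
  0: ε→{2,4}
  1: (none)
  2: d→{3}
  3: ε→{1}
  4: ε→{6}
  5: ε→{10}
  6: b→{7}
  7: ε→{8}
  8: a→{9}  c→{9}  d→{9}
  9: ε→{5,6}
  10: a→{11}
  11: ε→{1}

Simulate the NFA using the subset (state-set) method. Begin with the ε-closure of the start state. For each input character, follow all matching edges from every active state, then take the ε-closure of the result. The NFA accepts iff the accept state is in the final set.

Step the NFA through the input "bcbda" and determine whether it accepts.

start: ε-closure({0}) = {0,2,4,6}
'b' @ 1: {7,8}
'c' @ 2: {5,6,9,10}
'b' @ 3: {7,8}
'd' @ 4: {5,6,9,10}
'a' @ 5: {1,11}  ✓accept
end set {1,11} — state 1 in

Answer: ACCEPT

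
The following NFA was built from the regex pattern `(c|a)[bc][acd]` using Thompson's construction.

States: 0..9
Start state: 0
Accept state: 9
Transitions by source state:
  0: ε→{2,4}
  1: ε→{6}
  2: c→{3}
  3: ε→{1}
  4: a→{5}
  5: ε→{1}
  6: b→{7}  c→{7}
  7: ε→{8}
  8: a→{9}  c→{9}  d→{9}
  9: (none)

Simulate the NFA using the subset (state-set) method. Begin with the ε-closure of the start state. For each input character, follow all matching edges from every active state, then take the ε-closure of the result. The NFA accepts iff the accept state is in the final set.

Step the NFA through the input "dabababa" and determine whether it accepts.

Answer: REJECT

Trace:
S₀ = ε-closure({0}) = {0,2,4}
'd' @ 1: {}  — no active states
rest 'abababa' ignored (set empty)
final: {}; accept 9 not in set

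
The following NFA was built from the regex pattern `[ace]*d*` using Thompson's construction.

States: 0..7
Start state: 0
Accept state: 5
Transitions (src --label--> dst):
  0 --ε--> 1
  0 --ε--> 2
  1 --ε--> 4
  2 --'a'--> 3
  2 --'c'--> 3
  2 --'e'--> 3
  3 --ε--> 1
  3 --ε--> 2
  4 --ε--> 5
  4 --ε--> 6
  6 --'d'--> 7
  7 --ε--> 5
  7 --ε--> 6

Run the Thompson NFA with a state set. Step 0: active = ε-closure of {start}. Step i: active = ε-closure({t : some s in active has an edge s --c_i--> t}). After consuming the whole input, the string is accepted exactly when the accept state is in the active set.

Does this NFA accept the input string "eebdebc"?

Answer: REJECT

Steps:
initial (ε-close {0}): {0,1,2,4,5,6}
'e' @ 1: {1,2,3,4,5,6}  [accepting]
'e' @ 2: {1,2,3,4,5,6}  [accepting]
'b' @ 3: {}  — no active states
rest 'debc' ignored (set empty)
after full input: {}  (accept=5 not in)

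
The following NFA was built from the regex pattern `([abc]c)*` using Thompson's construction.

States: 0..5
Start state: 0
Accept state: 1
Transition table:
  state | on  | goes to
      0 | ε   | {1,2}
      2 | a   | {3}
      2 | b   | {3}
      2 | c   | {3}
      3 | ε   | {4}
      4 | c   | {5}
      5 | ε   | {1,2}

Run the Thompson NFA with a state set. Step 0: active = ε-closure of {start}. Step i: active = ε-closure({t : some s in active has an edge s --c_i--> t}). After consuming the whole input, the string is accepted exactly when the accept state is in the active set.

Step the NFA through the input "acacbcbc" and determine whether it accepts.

Answer: ACCEPT

Steps:
S₀ = ε-closure({0}) = {0,1,2}
'a' @ 1: {3,4}
'c' @ 2: {1,2,5}  [accepting]
'a' @ 3: {3,4}
'c' @ 4: {1,2,5}  [accepting]
'b' @ 5: {3,4}
'c' @ 6: {1,2,5}  [accepting]
'b' @ 7: {3,4}
'c' @ 8: {1,2,5}  [accepting]
after full input: {1,2,5}  (accept=1 in)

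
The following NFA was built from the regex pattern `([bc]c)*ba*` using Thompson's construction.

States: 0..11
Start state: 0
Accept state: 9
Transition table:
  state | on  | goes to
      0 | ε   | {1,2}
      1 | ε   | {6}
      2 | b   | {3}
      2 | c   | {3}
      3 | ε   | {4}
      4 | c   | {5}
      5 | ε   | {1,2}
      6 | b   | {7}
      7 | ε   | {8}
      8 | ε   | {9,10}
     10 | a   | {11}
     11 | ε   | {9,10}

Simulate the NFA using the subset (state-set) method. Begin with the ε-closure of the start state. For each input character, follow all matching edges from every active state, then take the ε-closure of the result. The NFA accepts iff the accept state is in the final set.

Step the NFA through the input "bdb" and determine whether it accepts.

S₀ = ε-closure({0}) = {0,1,2,6}
'b' @ 1: {3,4,7,8,9,10}  ✓accept
'd' @ 2: {}  — no active states
rest 'b' ignored (set empty)
end set {} — state 9 not in

Answer: REJECT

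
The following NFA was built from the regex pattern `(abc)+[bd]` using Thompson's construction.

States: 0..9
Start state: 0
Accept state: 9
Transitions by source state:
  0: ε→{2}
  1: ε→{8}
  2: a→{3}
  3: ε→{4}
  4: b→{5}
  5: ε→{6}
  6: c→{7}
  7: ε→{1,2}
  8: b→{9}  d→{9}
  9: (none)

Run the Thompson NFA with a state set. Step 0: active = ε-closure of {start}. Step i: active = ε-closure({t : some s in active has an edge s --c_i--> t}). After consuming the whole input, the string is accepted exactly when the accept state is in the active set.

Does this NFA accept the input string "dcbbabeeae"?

Answer: REJECT

Derivation:
start: ε-closure({0}) = {0,2}
'd' @ 1: {}  — no active states
rest 'cbbabeeae' ignored (set empty)
after full input: {}  (accept=9 not in)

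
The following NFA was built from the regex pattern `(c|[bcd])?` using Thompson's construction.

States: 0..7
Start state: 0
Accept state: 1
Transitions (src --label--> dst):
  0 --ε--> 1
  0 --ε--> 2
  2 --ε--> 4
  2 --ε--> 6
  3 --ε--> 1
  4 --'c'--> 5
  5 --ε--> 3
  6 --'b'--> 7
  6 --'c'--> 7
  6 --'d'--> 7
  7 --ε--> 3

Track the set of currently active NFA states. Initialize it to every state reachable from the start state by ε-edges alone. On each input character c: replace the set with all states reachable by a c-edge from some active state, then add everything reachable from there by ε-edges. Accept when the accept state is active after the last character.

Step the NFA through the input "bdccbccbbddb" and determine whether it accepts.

Answer: REJECT

Trace:
S₀ = ε-closure({0}) = {0,1,2,4,6}
'b' @ 1: {1,3,7}  ✓accept
'd' @ 2: {}  — no active states
rest 'ccbccbbddb' ignored (set empty)
final: {}; accept 1 not in set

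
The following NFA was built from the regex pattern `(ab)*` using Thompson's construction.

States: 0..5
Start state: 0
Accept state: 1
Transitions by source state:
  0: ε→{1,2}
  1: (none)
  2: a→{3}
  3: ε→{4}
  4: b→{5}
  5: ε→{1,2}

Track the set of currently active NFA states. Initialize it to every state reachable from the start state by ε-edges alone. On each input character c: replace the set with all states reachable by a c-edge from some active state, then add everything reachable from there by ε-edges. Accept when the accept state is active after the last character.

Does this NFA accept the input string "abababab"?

Answer: ACCEPT

Trace:
start: ε-closure({0}) = {0,1,2}
'a' @ 1: {3,4}
'b' @ 2: {1,2,5}  [accepting]
'a' @ 3: {3,4}
'b' @ 4: {1,2,5}  [accepting]
'a' @ 5: {3,4}
'b' @ 6: {1,2,5}  [accepting]
'a' @ 7: {3,4}
'b' @ 8: {1,2,5}  [accepting]
end set {1,2,5} — state 1 in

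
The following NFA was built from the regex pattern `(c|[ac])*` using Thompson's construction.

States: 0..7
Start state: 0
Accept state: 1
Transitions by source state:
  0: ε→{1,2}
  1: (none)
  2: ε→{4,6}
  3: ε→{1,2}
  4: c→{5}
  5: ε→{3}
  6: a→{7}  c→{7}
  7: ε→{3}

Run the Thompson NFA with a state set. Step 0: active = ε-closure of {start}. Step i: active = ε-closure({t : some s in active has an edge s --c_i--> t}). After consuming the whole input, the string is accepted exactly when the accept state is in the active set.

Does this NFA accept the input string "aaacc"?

start: ε-closure({0}) = {0,1,2,4,6}
'a' @ 1: {1,2,3,4,6,7}  [accepting]
'a' @ 2: {1,2,3,4,6,7}  [accepting]
'a' @ 3: {1,2,3,4,6,7}  [accepting]
'c' @ 4: {1,2,3,4,5,6,7}  [accepting]
'c' @ 5: {1,2,3,4,5,6,7}  [accepting]
after full input: {1,2,3,4,5,6,7}  (accept=1 in)

Answer: ACCEPT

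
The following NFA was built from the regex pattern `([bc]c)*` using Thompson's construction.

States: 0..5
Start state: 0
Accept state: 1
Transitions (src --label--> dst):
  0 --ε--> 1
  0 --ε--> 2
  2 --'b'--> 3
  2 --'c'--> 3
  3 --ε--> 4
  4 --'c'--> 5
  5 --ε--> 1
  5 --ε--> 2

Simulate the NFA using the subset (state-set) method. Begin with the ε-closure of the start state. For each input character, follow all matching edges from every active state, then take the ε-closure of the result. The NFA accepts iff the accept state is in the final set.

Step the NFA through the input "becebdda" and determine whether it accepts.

S₀ = ε-closure({0}) = {0,1,2}
'b' @ 1: {3,4}
'e' @ 2: {}  — state set empty
rest 'cebdda' ignored (set empty)
end set {} — state 1 not in

Answer: REJECT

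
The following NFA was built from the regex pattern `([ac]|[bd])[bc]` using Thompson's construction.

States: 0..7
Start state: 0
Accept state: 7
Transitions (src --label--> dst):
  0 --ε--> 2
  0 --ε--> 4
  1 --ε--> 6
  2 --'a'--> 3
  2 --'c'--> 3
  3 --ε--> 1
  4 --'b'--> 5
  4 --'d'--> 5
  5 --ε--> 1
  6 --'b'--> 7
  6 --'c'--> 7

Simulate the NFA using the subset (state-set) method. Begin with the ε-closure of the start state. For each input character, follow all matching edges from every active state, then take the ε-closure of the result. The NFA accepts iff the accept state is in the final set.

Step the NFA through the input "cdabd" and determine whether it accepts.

Answer: REJECT

Derivation:
S₀ = ε-closure({0}) = {0,2,4}
'c' @ 1: {1,3,6}
'd' @ 2: {}  — dead — no transitions
rest 'abd' ignored (set empty)
end set {} — state 7 not in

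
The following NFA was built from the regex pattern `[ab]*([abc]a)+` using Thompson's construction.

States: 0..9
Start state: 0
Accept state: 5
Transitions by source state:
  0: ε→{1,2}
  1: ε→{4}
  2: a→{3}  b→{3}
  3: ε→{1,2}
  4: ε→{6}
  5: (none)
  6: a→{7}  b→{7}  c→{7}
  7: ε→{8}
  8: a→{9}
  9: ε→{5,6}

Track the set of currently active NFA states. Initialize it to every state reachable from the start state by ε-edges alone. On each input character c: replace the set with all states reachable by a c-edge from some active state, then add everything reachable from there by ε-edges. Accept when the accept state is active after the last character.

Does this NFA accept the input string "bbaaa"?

Answer: ACCEPT

Steps:
initial (ε-close {0}): {0,1,2,4,6}
'b' @ 1: {1,2,3,4,6,7,8}
'b' @ 2: {1,2,3,4,6,7,8}
'a' @ 3: {1,2,3,4,5,6,7,8,9}  [accepting]
'a' @ 4: {1,2,3,4,5,6,7,8,9}  [accepting]
'a' @ 5: {1,2,3,4,5,6,7,8,9}  [accepting]
final: {1,2,3,4,5,6,7,8,9}; accept 5 in set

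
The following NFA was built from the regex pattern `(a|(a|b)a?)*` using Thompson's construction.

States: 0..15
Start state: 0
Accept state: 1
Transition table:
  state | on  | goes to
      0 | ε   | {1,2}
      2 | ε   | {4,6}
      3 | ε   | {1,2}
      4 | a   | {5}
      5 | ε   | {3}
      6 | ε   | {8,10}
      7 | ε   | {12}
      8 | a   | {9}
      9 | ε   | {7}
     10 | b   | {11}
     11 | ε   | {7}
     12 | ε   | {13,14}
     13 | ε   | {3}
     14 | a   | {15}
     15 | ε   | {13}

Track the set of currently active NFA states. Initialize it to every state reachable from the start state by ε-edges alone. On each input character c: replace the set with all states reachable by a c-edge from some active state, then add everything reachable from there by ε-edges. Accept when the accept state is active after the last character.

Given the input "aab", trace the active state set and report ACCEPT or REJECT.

Answer: ACCEPT

Trace:
S₀ = ε-closure({0}) = {0,1,2,4,6,8,10}
'a' @ 1: {1,2,3,4,5,6,7,8,9,10,12,13,14}  ✓accept
'a' @ 2: {1,2,3,4,5,6,7,8,9,10,12,13,14,15}  ✓accept
'b' @ 3: {1,2,3,4,6,7,8,10,11,12,13,14}  ✓accept
after full input: {1,2,3,4,6,7,8,10,11,12,13,14}  (accept=1 in)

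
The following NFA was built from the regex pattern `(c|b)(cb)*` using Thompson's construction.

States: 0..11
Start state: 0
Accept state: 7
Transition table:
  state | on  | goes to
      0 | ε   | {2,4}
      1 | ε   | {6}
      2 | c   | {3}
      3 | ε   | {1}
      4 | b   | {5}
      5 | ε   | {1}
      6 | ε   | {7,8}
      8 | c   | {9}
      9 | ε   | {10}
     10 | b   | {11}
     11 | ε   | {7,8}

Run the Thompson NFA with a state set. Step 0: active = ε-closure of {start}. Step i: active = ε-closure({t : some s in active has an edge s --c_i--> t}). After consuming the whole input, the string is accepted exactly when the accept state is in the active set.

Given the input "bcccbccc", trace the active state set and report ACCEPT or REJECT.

initial (ε-close {0}): {0,2,4}
'b' @ 1: {1,5,6,7,8}  [accepting]
'c' @ 2: {9,10}
'c' @ 3: {}  — dead — no transitions
rest 'cbccc' ignored (set empty)
after full input: {}  (accept=7 not in)

Answer: REJECT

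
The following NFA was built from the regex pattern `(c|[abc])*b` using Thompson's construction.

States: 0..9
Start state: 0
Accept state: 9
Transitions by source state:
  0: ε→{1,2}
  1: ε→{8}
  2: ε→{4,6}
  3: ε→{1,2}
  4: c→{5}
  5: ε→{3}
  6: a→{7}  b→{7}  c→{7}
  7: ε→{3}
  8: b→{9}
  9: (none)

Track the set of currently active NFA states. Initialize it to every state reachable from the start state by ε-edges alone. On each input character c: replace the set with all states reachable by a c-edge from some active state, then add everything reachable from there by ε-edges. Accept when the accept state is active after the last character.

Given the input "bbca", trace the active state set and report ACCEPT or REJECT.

S₀ = ε-closure({0}) = {0,1,2,4,6,8}
'b' @ 1: {1,2,3,4,6,7,8,9}  [accepting]
'b' @ 2: {1,2,3,4,6,7,8,9}  [accepting]
'c' @ 3: {1,2,3,4,5,6,7,8}
'a' @ 4: {1,2,3,4,6,7,8}
end set {1,2,3,4,6,7,8} — state 9 not in

Answer: REJECT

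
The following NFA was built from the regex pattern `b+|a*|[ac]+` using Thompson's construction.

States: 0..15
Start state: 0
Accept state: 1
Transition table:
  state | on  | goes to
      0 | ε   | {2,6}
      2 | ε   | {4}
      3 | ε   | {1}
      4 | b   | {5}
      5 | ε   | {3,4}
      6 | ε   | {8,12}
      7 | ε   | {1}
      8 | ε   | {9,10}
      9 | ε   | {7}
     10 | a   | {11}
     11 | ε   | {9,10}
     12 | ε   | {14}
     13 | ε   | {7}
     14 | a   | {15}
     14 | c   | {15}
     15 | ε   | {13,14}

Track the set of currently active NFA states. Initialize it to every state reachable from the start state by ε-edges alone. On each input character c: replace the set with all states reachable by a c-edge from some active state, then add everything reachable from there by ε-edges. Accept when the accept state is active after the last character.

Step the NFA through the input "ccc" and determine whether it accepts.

start: ε-closure({0}) = {0,1,2,4,6,7,8,9,10,12,14}
'c' @ 1: {1,7,13,14,15}  (accept∈set)
'c' @ 2: {1,7,13,14,15}  (accept∈set)
'c' @ 3: {1,7,13,14,15}  (accept∈set)
final: {1,7,13,14,15}; accept 1 in set

Answer: ACCEPT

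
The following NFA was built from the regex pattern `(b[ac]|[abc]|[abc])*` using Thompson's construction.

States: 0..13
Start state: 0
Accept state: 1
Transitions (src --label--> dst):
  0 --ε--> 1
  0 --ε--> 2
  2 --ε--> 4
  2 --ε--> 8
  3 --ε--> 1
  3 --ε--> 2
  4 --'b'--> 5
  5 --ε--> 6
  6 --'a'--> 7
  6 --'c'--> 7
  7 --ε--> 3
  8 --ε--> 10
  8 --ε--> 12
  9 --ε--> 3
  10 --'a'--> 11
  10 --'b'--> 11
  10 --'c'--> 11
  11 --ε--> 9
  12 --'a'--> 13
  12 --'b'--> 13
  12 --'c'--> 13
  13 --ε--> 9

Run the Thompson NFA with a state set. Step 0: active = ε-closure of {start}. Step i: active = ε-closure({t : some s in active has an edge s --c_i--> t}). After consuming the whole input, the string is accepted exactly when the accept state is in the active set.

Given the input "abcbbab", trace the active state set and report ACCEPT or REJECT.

S₀ = ε-closure({0}) = {0,1,2,4,8,10,12}
'a' @ 1: {1,2,3,4,8,9,10,11,12,13}  ✓accept
'b' @ 2: {1,2,3,4,5,6,8,9,10,11,12,13}  ✓accept
'c' @ 3: {1,2,3,4,7,8,9,10,11,12,13}  ✓accept
'b' @ 4: {1,2,3,4,5,6,8,9,10,11,12,13}  ✓accept
'b' @ 5: {1,2,3,4,5,6,8,9,10,11,12,13}  ✓accept
'a' @ 6: {1,2,3,4,7,8,9,10,11,12,13}  ✓accept
'b' @ 7: {1,2,3,4,5,6,8,9,10,11,12,13}  ✓accept
after full input: {1,2,3,4,5,6,8,9,10,11,12,13}  (accept=1 in)

Answer: ACCEPT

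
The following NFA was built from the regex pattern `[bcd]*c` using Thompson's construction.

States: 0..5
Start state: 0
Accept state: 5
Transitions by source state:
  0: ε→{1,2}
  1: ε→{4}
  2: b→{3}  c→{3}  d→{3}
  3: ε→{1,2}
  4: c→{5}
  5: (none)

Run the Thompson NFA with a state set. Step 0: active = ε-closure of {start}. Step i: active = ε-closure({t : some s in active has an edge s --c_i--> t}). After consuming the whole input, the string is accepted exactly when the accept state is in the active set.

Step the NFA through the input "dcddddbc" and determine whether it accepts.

S₀ = ε-closure({0}) = {0,1,2,4}
'd' @ 1: {1,2,3,4}
'c' @ 2: {1,2,3,4,5}  [accepting]
'd' @ 3: {1,2,3,4}
'd' @ 4: {1,2,3,4}
'd' @ 5: {1,2,3,4}
'd' @ 6: {1,2,3,4}
'b' @ 7: {1,2,3,4}
'c' @ 8: {1,2,3,4,5}  [accepting]
final: {1,2,3,4,5}; accept 5 in set

Answer: ACCEPT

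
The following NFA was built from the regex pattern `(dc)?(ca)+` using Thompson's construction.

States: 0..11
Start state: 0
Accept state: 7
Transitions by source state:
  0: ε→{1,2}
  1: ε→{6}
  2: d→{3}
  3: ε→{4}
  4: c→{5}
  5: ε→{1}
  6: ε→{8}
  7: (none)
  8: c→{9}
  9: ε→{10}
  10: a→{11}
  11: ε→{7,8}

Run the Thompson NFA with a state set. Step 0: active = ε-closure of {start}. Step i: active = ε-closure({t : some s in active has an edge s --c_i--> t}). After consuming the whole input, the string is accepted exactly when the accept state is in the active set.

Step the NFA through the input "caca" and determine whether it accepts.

initial (ε-close {0}): {0,1,2,6,8}
'c' @ 1: {9,10}
'a' @ 2: {7,8,11}  ✓accept
'c' @ 3: {9,10}
'a' @ 4: {7,8,11}  ✓accept
end set {7,8,11} — state 7 in

Answer: ACCEPT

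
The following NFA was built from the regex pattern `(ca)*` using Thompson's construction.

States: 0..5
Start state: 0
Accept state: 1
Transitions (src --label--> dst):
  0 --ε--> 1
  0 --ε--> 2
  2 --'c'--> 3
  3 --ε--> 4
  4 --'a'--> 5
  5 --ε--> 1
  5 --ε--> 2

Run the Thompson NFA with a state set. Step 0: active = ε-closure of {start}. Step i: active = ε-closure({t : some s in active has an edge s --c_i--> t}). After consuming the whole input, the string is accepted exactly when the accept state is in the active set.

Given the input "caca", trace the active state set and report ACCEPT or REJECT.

Answer: ACCEPT

Trace:
start: ε-closure({0}) = {0,1,2}
'c' @ 1: {3,4}
'a' @ 2: {1,2,5}  ✓accept
'c' @ 3: {3,4}
'a' @ 4: {1,2,5}  ✓accept
after full input: {1,2,5}  (accept=1 in)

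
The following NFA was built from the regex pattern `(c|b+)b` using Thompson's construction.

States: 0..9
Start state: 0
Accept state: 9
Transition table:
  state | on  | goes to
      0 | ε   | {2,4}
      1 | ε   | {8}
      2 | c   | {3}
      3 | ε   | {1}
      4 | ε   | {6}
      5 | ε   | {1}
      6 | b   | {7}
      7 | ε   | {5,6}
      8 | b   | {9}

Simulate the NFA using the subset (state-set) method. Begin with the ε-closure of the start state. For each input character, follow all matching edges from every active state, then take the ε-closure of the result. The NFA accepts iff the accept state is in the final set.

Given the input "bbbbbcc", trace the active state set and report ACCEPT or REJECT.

Answer: REJECT

Steps:
start: ε-closure({0}) = {0,2,4,6}
'b' @ 1: {1,5,6,7,8}
'b' @ 2: {1,5,6,7,8,9}  [accepting]
'b' @ 3: {1,5,6,7,8,9}  [accepting]
'b' @ 4: {1,5,6,7,8,9}  [accepting]
'b' @ 5: {1,5,6,7,8,9}  [accepting]
'c' @ 6: {}  — state set empty
rest 'c' ignored (set empty)
final: {}; accept 9 not in set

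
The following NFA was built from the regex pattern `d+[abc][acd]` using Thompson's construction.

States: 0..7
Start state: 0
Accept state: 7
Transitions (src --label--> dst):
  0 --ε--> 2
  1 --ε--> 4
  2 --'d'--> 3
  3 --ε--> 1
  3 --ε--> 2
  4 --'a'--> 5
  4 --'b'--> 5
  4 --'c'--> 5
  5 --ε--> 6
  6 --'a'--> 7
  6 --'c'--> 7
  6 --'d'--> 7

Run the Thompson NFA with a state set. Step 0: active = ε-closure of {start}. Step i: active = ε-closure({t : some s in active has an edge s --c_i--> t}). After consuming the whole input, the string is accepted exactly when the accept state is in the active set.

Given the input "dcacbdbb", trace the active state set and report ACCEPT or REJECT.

Answer: REJECT

Derivation:
start: ε-closure({0}) = {0,2}
'd' @ 1: {1,2,3,4}
'c' @ 2: {5,6}
'a' @ 3: {7}  (accept∈set)
'c' @ 4: {}  — dead — no transitions
rest 'bdbb' ignored (set empty)
end set {} — state 7 not in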